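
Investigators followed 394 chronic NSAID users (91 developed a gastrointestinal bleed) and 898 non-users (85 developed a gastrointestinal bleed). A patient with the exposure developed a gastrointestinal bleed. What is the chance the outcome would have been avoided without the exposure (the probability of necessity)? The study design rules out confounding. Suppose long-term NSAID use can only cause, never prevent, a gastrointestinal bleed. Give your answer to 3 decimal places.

PN ≈ 0.590

p₁ = P(outcome | exposed) = 91/394 = 0.23096
p₀ = P(outcome | unexposed) = 85/898 = 0.094655
Under exogeneity and monotonicity, PN = (p₁ − p₀) / p₁.
PN = (0.23096 − 0.094655) / 0.23096 = 0.13631 / 0.23096 ≈ 0.5902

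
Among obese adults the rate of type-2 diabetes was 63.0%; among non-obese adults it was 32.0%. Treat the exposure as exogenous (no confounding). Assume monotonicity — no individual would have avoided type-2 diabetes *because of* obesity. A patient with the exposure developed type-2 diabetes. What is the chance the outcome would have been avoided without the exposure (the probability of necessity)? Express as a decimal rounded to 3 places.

PN ≈ 0.492

p₁ = 0.63, p₀ = 0.32.
Under exogeneity and monotonicity, PN = (p₁ − p₀) / p₁.
PN = (0.63 − 0.32) / 0.63 = 0.31 / 0.63 ≈ 0.4921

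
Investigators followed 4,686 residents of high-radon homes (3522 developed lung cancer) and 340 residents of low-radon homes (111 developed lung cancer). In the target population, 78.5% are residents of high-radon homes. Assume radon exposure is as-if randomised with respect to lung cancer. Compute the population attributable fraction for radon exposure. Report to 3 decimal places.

p₁ = P(outcome | exposed) = 3522/4686 = 0.7516
p₀ = P(outcome | unexposed) = 111/340 = 0.32647
Overall risk P(Y=1) = π·p₁ + (1−π)·p₀ = 0.785×0.7516 + 0.215×0.32647 = 0.6602.
Under exogeneity, PAF = [P(Y=1) − p₀] / P(Y=1).
PAF = (0.6602 − 0.32647) / 0.6602 ≈ 0.5055

PAF ≈ 0.505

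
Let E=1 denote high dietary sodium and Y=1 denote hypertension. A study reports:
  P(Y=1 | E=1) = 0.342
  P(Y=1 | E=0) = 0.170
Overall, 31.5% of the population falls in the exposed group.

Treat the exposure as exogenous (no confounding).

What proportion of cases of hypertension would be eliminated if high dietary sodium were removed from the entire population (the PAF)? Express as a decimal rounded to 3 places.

PAF ≈ 0.242

Let p₁ = 0.342, p₀ = 0.17.
Overall risk P(Y=1) = π·p₁ + (1−π)·p₀ = 0.315×0.342 + 0.685×0.17 = 0.22418.
Under exogeneity, PAF = [P(Y=1) − p₀] / P(Y=1).
PAF = (0.22418 − 0.17) / 0.22418 ≈ 0.2417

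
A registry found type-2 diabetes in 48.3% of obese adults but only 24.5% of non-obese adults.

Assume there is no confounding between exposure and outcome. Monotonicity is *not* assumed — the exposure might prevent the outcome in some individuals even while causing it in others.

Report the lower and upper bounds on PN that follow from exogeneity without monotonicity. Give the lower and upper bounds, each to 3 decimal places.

0.493 ≤ PN ≤ 1.000

p₁ = 0.483, p₀ = 0.245.
Under exogeneity alone the bounds on PN are max{0,(p₁−p₀)/p₁} ≤ PN ≤ min{1,(1−p₀)/p₁}.
  lower = (p₁ − p₀)/p₁ = 0.238 / 0.483 ≈ 0.4928
  upper = min{1, (1 − p₀)/p₁} = 0.755 / 0.483 ≈ 1.5631 → capped at 1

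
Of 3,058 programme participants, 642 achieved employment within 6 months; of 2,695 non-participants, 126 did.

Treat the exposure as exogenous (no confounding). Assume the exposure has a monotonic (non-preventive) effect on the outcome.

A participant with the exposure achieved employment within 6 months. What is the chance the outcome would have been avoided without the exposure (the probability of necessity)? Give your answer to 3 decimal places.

p₁ = P(outcome | exposed) = 642/3058 = 0.20994
p₀ = P(outcome | unexposed) = 126/2695 = 0.046753
Under exogeneity and monotonicity, PN = (p₁ − p₀) / p₁.
PN = (0.20994 − 0.046753) / 0.20994 = 0.16319 / 0.20994 ≈ 0.7773

PN ≈ 0.777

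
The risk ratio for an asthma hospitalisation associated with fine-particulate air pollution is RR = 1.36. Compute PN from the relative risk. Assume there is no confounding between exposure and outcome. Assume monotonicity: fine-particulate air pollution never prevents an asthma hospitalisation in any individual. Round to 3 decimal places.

Under exogeneity and monotonicity, PN = (RR − 1) / RR = 1 − 1/RR.
PN = (1.36 − 1) / 1.36 = 0.36 / 1.36 ≈ 0.2647

PN ≈ 0.265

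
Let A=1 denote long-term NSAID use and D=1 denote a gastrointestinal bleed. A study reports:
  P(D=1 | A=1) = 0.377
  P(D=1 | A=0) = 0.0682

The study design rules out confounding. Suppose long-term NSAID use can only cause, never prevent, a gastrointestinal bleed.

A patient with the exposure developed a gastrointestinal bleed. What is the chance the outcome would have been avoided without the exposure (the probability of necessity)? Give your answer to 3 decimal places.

Let p₁ = 0.377, p₀ = 0.0682.
Under exogeneity and monotonicity, PN = (p₁ − p₀) / p₁.
PN = (0.377 − 0.0682) / 0.377 = 0.3088 / 0.377 ≈ 0.8191

PN ≈ 0.819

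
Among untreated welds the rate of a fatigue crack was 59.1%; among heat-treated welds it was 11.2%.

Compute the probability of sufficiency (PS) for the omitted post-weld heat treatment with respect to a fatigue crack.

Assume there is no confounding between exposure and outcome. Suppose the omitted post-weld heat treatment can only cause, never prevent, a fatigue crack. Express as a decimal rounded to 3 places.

PS ≈ 0.539

p₁ = 0.591, p₀ = 0.112.
Under exogeneity and monotonicity, PS = (p₁ − p₀) / (1 − p₀).
PS = (0.591 − 0.112) / (1 − 0.112) = 0.479 / 0.888 ≈ 0.5394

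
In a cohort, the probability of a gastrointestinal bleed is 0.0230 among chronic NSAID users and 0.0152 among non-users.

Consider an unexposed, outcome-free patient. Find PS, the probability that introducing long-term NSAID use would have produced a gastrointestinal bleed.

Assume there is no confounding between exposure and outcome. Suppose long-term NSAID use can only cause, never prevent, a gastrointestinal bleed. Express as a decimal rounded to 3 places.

Let p₁ = 0.023, p₀ = 0.0152.
Under exogeneity and monotonicity, PS = (p₁ − p₀) / (1 − p₀).
PS = (0.023 − 0.0152) / (1 − 0.0152) = 0.0078 / 0.9848 ≈ 0.0079

PS ≈ 0.008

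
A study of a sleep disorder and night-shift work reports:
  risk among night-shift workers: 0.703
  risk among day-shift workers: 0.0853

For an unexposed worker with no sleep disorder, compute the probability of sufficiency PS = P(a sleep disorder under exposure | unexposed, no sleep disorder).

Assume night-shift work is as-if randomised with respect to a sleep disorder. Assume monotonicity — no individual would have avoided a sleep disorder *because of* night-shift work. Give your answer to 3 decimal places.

Let p₁ = 0.703, p₀ = 0.0853.
Under exogeneity and monotonicity, PS = (p₁ − p₀) / (1 − p₀).
PS = (0.703 − 0.0853) / (1 − 0.0853) = 0.6177 / 0.9147 ≈ 0.6753

PS ≈ 0.675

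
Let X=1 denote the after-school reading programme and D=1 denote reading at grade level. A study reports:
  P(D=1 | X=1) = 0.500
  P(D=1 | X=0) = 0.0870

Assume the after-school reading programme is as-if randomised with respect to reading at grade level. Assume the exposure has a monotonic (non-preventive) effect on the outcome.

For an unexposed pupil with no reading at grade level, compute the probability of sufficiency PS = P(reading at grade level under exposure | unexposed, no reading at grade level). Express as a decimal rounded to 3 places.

Let p₁ = 0.5, p₀ = 0.087.
Under exogeneity and monotonicity, PS = (p₁ − p₀) / (1 − p₀).
PS = (0.5 − 0.087) / (1 − 0.087) = 0.413 / 0.913 ≈ 0.4524

PS ≈ 0.452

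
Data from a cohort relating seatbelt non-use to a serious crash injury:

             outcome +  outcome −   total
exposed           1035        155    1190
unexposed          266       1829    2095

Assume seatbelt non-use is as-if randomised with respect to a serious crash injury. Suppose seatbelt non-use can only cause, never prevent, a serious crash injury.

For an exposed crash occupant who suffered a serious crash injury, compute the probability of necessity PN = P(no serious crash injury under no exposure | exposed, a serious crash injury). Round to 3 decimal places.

p₁ = P(outcome | exposed) = 1035/1190 = 0.86975
p₀ = P(outcome | unexposed) = 266/2095 = 0.12697
Under exogeneity and monotonicity, PN = (p₁ − p₀) / p₁.
PN = (0.86975 − 0.12697) / 0.86975 = 0.74278 / 0.86975 ≈ 0.8540

PN ≈ 0.854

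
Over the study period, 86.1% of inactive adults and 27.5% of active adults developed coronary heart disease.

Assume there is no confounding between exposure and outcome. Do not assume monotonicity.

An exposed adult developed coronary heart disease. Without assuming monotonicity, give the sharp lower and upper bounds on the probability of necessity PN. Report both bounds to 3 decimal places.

p₁ = 0.861, p₀ = 0.275.
Under exogeneity alone the bounds on PN are max{0,(p₁−p₀)/p₁} ≤ PN ≤ min{1,(1−p₀)/p₁}.
  lower = (p₁ − p₀)/p₁ = 0.586 / 0.861 ≈ 0.6806
  upper = min{1, (1 − p₀)/p₁} = 0.725 / 0.861 ≈ 0.8420

0.681 ≤ PN ≤ 0.842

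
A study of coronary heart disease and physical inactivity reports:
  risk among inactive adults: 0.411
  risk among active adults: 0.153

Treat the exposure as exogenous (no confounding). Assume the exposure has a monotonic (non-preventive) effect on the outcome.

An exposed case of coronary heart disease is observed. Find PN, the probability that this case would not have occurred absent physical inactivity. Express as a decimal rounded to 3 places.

Let p₁ = 0.411, p₀ = 0.153.
Under exogeneity and monotonicity, PN = (p₁ − p₀) / p₁.
PN = (0.411 − 0.153) / 0.411 = 0.258 / 0.411 ≈ 0.6277

PN ≈ 0.628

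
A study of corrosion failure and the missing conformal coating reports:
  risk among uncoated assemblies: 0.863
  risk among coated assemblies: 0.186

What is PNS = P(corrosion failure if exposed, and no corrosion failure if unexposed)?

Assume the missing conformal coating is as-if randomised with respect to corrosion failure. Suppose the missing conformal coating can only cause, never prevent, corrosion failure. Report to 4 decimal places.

PNS ≈ 0.6770

Let p₁ = 0.863, p₀ = 0.186.
Under exogeneity and monotonicity, PNS = p₁ − p₀.
PNS = 0.863 − 0.186 = 0.677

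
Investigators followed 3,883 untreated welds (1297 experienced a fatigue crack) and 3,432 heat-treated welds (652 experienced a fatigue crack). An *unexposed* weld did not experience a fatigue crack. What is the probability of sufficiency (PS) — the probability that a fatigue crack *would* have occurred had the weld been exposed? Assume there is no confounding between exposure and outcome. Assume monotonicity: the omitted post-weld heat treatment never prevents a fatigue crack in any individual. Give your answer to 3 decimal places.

p₁ = P(outcome | exposed) = 1297/3883 = 0.33402
p₀ = P(outcome | unexposed) = 652/3432 = 0.18998
Under exogeneity and monotonicity, PS = (p₁ − p₀) / (1 − p₀).
PS = (0.33402 − 0.18998) / (1 − 0.18998) = 0.14404 / 0.81002 ≈ 0.1778

PS ≈ 0.178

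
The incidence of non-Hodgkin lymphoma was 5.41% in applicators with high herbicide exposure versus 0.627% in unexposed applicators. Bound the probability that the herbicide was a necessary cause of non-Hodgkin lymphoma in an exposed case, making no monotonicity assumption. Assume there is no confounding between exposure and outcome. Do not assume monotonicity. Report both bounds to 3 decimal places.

p₁ = 0.0541, p₀ = 0.00627.
Under exogeneity alone the bounds on PN are max{0,(p₁−p₀)/p₁} ≤ PN ≤ min{1,(1−p₀)/p₁}.
  lower = (p₁ − p₀)/p₁ = 0.04783 / 0.0541 ≈ 0.8841
  upper = min{1, (1 − p₀)/p₁} = 0.99373 / 0.0541 ≈ 18.3684 → capped at 1

0.884 ≤ PN ≤ 1.000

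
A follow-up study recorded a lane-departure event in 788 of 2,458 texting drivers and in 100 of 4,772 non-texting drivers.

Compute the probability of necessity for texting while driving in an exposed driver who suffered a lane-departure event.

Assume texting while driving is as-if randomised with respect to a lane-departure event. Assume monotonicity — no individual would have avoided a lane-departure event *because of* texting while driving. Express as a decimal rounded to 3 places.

p₁ = P(outcome | exposed) = 788/2458 = 0.32059
p₀ = P(outcome | unexposed) = 100/4772 = 0.020956
Under exogeneity and monotonicity, PN = (p₁ − p₀) / p₁.
PN = (0.32059 − 0.020956) / 0.32059 = 0.29963 / 0.32059 ≈ 0.9346

PN ≈ 0.935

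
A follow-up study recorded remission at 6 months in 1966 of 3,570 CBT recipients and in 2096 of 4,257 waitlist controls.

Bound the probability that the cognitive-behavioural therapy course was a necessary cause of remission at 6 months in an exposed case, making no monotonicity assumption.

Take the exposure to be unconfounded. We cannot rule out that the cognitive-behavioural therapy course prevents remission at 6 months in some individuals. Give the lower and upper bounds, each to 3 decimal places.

0.106 ≤ PN ≤ 0.922

p₁ = P(outcome | exposed) = 1966/3570 = 0.5507
p₀ = P(outcome | unexposed) = 2096/4257 = 0.49237
Under exogeneity alone the bounds on PN are max{0,(p₁−p₀)/p₁} ≤ PN ≤ min{1,(1−p₀)/p₁}.
  lower = (p₁ − p₀)/p₁ = 0.058335 / 0.5507 ≈ 0.1059
  upper = min{1, (1 − p₀)/p₁} = 0.50763 / 0.5507 ≈ 0.9218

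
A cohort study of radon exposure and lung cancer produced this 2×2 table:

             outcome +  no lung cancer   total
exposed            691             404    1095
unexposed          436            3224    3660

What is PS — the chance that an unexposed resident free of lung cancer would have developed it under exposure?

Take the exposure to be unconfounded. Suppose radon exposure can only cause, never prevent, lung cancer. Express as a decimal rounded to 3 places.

PS ≈ 0.581

p₁ = P(outcome | exposed) = 691/1095 = 0.63105
p₀ = P(outcome | unexposed) = 436/3660 = 0.11913
Under exogeneity and monotonicity, PS = (p₁ − p₀)/(1 − p₀).
PS = (0.63105 − 0.11913) / 0.88087 ≈ 0.5812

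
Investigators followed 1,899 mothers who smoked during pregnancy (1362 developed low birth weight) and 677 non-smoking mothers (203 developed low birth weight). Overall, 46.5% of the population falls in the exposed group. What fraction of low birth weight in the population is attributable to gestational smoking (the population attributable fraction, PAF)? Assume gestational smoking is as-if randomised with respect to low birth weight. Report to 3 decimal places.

PAF ≈ 0.393

p₁ = P(outcome | exposed) = 1362/1899 = 0.71722
p₀ = P(outcome | unexposed) = 203/677 = 0.29985
Overall risk P(Y=1) = π·p₁ + (1−π)·p₀ = 0.465×0.71722 + 0.535×0.29985 = 0.49393.
Under exogeneity, PAF = [P(Y=1) − p₀] / P(Y=1).
PAF = (0.49393 − 0.29985) / 0.49393 ≈ 0.3929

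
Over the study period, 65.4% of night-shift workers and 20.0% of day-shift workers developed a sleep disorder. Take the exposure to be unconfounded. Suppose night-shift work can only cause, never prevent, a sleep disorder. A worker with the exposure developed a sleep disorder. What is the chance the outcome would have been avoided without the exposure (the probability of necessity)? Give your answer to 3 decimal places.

p₁ = 0.654, p₀ = 0.2.
Under exogeneity and monotonicity, PN = (p₁ − p₀) / p₁.
PN = (0.654 − 0.2) / 0.654 = 0.454 / 0.654 ≈ 0.6942

PN ≈ 0.694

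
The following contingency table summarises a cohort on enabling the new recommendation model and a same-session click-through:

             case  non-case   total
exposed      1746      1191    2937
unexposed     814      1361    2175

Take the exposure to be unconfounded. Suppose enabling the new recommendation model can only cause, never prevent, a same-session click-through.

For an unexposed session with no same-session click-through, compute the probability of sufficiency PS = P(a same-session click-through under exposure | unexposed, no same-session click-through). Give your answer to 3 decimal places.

PS ≈ 0.352

p₁ = P(outcome | exposed) = 1746/2937 = 0.59448
p₀ = P(outcome | unexposed) = 814/2175 = 0.37425
Under exogeneity and monotonicity, PS = (p₁ − p₀)/(1 − p₀).
PS = (0.59448 − 0.37425) / 0.62575 ≈ 0.3519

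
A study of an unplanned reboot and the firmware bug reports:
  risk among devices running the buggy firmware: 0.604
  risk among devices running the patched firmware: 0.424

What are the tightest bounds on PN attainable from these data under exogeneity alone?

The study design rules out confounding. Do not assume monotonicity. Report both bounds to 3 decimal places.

0.298 ≤ PN ≤ 0.954

Let p₁ = 0.604, p₀ = 0.424.
Under exogeneity alone the bounds on PN are max{0,(p₁−p₀)/p₁} ≤ PN ≤ min{1,(1−p₀)/p₁}.
  lower = (p₁ − p₀)/p₁ = 0.18 / 0.604 ≈ 0.2980
  upper = min{1, (1 − p₀)/p₁} = 0.576 / 0.604 ≈ 0.9536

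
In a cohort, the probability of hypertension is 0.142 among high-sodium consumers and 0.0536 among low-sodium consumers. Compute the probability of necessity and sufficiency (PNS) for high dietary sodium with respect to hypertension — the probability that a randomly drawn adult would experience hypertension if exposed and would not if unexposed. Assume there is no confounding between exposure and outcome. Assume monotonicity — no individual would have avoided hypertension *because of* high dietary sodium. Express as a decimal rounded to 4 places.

Let p₁ = 0.142, p₀ = 0.0536.
Under exogeneity and monotonicity, PNS = p₁ − p₀.
PNS = 0.142 − 0.0536 = 0.0884

PNS ≈ 0.0884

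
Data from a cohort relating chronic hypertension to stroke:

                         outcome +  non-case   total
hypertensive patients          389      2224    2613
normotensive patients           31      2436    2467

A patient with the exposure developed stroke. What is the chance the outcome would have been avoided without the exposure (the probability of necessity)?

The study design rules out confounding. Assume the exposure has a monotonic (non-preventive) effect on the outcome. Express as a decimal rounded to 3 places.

p₁ = P(outcome | exposed) = 389/2613 = 0.14887
p₀ = P(outcome | unexposed) = 31/2467 = 0.012566
Under exogeneity and monotonicity, PN = (p₁ − p₀) / p₁.
PN = (0.14887 − 0.012566) / 0.14887 = 0.13631 / 0.14887 ≈ 0.9156

PN ≈ 0.916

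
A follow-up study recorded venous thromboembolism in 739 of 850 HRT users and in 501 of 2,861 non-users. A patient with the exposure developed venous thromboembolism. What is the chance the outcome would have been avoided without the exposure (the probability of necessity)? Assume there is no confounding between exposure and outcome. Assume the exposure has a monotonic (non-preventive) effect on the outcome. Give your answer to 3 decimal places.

p₁ = P(outcome | exposed) = 739/850 = 0.86941
p₀ = P(outcome | unexposed) = 501/2861 = 0.17511
Under exogeneity and monotonicity, PN = (p₁ − p₀) / p₁.
PN = (0.86941 − 0.17511) / 0.86941 = 0.6943 / 0.86941 ≈ 0.7986

PN ≈ 0.799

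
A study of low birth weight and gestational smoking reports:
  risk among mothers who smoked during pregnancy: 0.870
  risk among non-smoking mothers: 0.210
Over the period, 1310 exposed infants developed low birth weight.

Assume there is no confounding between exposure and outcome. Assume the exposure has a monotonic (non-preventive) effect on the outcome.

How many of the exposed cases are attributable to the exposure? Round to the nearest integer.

about 994 cases

Let p₁ = 0.87, p₀ = 0.21.
PN = (p₁ − p₀)/p₁ = (0.87 − 0.21) / 0.87 ≈ 0.75862.
Attributable cases ≈ PN × (exposed cases) = 0.75862 × 1310 ≈ 993.79.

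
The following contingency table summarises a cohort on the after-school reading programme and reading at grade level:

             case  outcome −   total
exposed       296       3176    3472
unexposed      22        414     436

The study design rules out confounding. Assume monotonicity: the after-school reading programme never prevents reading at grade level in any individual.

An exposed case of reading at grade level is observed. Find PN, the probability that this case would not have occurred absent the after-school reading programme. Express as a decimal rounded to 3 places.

p₁ = P(outcome | exposed) = 296/3472 = 0.085253
p₀ = P(outcome | unexposed) = 22/436 = 0.050459
Under exogeneity and monotonicity, PN = (p₁ − p₀) / p₁.
PN = (0.085253 − 0.050459) / 0.085253 = 0.034795 / 0.085253 ≈ 0.4081

PN ≈ 0.408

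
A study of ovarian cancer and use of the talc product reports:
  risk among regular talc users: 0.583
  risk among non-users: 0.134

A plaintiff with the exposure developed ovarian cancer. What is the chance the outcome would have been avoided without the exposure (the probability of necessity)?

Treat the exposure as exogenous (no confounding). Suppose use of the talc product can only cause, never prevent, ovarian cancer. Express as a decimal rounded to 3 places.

PN ≈ 0.770

Let p₁ = 0.583, p₀ = 0.134.
Under exogeneity and monotonicity, PN = (p₁ − p₀) / p₁.
PN = (0.583 − 0.134) / 0.583 = 0.449 / 0.583 ≈ 0.7702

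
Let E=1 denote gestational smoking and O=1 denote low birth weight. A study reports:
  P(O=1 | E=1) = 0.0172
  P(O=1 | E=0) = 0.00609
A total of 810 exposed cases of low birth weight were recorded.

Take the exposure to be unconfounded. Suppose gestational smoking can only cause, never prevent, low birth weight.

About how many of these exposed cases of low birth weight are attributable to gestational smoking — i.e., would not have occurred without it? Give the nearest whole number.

about 523 cases

Let p₁ = 0.0172, p₀ = 0.00609.
PN = (p₁ − p₀)/p₁ = (0.0172 − 0.00609) / 0.0172 ≈ 0.64593.
Attributable cases ≈ PN × (exposed cases) = 0.64593 × 810 ≈ 523.20.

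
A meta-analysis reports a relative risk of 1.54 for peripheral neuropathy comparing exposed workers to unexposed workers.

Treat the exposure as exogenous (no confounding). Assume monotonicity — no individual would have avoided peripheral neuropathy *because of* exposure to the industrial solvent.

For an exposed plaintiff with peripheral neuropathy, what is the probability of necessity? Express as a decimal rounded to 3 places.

PN ≈ 0.351

Under exogeneity and monotonicity, PN = (RR − 1) / RR = 1 − 1/RR.
PN = (1.54 − 1) / 1.54 = 0.54 / 1.54 ≈ 0.3506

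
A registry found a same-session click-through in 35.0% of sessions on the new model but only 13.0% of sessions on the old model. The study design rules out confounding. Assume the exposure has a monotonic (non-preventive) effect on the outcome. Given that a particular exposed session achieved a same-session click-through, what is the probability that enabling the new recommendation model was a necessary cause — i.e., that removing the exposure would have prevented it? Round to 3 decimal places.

p₁ = 0.35, p₀ = 0.13.
Under exogeneity and monotonicity, PN = (p₁ − p₀) / p₁.
PN = (0.35 − 0.13) / 0.35 = 0.22 / 0.35 ≈ 0.6286

PN ≈ 0.629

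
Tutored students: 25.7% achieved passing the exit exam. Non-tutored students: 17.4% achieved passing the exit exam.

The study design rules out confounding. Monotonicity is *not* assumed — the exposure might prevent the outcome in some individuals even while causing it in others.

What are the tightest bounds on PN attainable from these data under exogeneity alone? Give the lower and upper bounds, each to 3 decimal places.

p₁ = 0.257, p₀ = 0.174.
Under exogeneity alone the bounds on PN are max{0,(p₁−p₀)/p₁} ≤ PN ≤ min{1,(1−p₀)/p₁}.
  lower = (p₁ − p₀)/p₁ = 0.083 / 0.257 ≈ 0.3230
  upper = min{1, (1 − p₀)/p₁} = 0.826 / 0.257 ≈ 3.2140 → capped at 1

0.323 ≤ PN ≤ 1.000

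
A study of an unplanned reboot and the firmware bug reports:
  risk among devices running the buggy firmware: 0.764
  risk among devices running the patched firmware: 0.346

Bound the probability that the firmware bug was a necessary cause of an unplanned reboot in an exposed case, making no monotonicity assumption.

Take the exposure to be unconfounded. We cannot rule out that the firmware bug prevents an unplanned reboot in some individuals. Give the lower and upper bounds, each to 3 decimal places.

0.547 ≤ PN ≤ 0.856

Let p₁ = 0.764, p₀ = 0.346.
Under exogeneity alone the bounds on PN are max{0,(p₁−p₀)/p₁} ≤ PN ≤ min{1,(1−p₀)/p₁}.
  lower = (p₁ − p₀)/p₁ = 0.418 / 0.764 ≈ 0.5471
  upper = min{1, (1 − p₀)/p₁} = 0.654 / 0.764 ≈ 0.8560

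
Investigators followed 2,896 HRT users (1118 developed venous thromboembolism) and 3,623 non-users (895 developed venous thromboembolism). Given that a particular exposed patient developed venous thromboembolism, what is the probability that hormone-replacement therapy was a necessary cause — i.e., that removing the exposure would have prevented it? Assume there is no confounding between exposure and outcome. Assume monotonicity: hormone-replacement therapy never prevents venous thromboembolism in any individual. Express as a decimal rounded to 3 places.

p₁ = P(outcome | exposed) = 1118/2896 = 0.38605
p₀ = P(outcome | unexposed) = 895/3623 = 0.24703
Under exogeneity and monotonicity, PN = (p₁ − p₀) / p₁.
PN = (0.38605 − 0.24703) / 0.38605 = 0.13902 / 0.38605 ≈ 0.3601

PN ≈ 0.360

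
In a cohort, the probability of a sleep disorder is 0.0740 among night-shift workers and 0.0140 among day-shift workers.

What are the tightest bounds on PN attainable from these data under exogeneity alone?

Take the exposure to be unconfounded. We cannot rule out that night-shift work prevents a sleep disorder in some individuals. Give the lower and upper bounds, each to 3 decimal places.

0.811 ≤ PN ≤ 1.000

Let p₁ = 0.074, p₀ = 0.014.
Under exogeneity alone the bounds on PN are max{0,(p₁−p₀)/p₁} ≤ PN ≤ min{1,(1−p₀)/p₁}.
  lower = (p₁ − p₀)/p₁ = 0.06 / 0.074 ≈ 0.8108
  upper = min{1, (1 − p₀)/p₁} = 0.986 / 0.074 ≈ 13.3243 → capped at 1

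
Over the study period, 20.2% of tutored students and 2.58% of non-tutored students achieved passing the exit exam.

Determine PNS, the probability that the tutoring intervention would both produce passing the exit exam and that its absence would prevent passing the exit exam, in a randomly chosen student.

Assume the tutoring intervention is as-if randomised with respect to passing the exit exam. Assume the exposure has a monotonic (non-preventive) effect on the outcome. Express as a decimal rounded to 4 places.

p₁ = 0.202, p₀ = 0.0258.
Under exogeneity and monotonicity, PNS = p₁ − p₀.
PNS = 0.202 − 0.0258 = 0.1762

PNS ≈ 0.1762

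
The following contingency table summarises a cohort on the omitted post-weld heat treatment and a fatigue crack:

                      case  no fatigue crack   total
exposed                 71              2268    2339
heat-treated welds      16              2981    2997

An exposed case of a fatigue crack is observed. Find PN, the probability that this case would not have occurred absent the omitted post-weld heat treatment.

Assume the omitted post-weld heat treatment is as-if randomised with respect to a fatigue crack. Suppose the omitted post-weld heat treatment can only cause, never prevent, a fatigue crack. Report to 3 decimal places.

p₁ = P(outcome | exposed) = 71/2339 = 0.030355
p₀ = P(outcome | unexposed) = 16/2997 = 0.0053387
Under exogeneity and monotonicity, PN = (p₁ − p₀)/p₁.
PN = (0.030355 − 0.0053387) / 0.030355 ≈ 0.8241

PN ≈ 0.824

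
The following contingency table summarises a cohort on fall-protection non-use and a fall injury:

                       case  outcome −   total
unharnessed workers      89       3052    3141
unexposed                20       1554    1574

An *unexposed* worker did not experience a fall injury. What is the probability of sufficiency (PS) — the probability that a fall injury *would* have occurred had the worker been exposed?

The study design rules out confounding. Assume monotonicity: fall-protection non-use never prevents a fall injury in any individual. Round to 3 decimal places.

p₁ = P(outcome | exposed) = 89/3141 = 0.028335
p₀ = P(outcome | unexposed) = 20/1574 = 0.012706
Under exogeneity and monotonicity, PS = (p₁ − p₀)/(1 − p₀).
PS = (0.028335 − 0.012706) / 0.98729 ≈ 0.0158

PS ≈ 0.016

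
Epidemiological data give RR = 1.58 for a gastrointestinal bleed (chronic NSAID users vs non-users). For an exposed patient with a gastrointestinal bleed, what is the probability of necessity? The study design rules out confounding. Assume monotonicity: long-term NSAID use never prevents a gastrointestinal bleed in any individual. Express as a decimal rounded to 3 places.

Under exogeneity and monotonicity, PN = (RR − 1) / RR = 1 − 1/RR.
PN = (1.58 − 1) / 1.58 = 0.58 / 1.58 ≈ 0.3671

PN ≈ 0.367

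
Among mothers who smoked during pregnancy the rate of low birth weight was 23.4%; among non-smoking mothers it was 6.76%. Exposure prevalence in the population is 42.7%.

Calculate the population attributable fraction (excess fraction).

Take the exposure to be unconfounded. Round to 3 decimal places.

PAF ≈ 0.512

p₁ = 0.234, p₀ = 0.0676.
Overall risk P(Y=1) = π·p₁ + (1−π)·p₀ = 0.427×0.234 + 0.573×0.0676 = 0.13865.
Under exogeneity, PAF = [P(Y=1) − p₀] / P(Y=1).
PAF = (0.13865 − 0.0676) / 0.13865 ≈ 0.5125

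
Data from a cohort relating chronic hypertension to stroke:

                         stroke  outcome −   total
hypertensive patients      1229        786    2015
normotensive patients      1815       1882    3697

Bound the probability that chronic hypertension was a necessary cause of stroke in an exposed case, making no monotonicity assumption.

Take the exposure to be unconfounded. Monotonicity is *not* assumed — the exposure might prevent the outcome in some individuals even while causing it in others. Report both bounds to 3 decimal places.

0.195 ≤ PN ≤ 0.835

p₁ = P(outcome | exposed) = 1229/2015 = 0.60993
p₀ = P(outcome | unexposed) = 1815/3697 = 0.49094
Under exogeneity alone the bounds on PN are max{0,(p₁−p₀)/p₁} ≤ PN ≤ min{1,(1−p₀)/p₁}.
  lower = (p₁ − p₀)/p₁ = 0.11899 / 0.60993 ≈ 0.1951
  upper = min{1, (1 − p₀)/p₁} = 0.50906 / 0.60993 ≈ 0.8346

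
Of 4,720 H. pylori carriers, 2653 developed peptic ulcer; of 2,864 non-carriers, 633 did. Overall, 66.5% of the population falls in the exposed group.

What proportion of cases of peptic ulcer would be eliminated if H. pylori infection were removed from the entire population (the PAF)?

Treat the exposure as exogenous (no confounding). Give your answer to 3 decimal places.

p₁ = P(outcome | exposed) = 2653/4720 = 0.56208
p₀ = P(outcome | unexposed) = 633/2864 = 0.22102
Overall risk P(Y=1) = π·p₁ + (1−π)·p₀ = 0.665×0.56208 + 0.335×0.22102 = 0.44782.
Under exogeneity, PAF = [P(Y=1) − p₀] / P(Y=1).
PAF = (0.44782 − 0.22102) / 0.44782 ≈ 0.5065

PAF ≈ 0.506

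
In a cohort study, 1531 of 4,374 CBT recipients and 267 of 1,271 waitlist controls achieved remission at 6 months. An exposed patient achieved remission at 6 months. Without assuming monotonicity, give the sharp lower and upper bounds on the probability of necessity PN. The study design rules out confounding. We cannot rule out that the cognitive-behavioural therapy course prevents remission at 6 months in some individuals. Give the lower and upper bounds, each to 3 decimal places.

p₁ = P(outcome | exposed) = 1531/4374 = 0.35002
p₀ = P(outcome | unexposed) = 267/1271 = 0.21007
Under exogeneity alone the bounds on PN are max{0,(p₁−p₀)/p₁} ≤ PN ≤ min{1,(1−p₀)/p₁}.
  lower = (p₁ − p₀)/p₁ = 0.13995 / 0.35002 ≈ 0.3998
  upper = min{1, (1 − p₀)/p₁} = 0.78993 / 0.35002 ≈ 2.2568 → capped at 1

0.400 ≤ PN ≤ 1.000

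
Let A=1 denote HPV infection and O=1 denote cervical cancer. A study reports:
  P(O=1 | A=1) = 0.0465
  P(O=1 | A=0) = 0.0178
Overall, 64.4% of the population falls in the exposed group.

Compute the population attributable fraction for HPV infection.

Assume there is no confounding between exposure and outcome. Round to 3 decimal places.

Let p₁ = 0.0465, p₀ = 0.0178.
Overall risk P(Y=1) = π·p₁ + (1−π)·p₀ = 0.644×0.0465 + 0.356×0.0178 = 0.036283.
Under exogeneity, PAF = [P(Y=1) − p₀] / P(Y=1).
PAF = (0.036283 − 0.0178) / 0.036283 ≈ 0.5094

PAF ≈ 0.509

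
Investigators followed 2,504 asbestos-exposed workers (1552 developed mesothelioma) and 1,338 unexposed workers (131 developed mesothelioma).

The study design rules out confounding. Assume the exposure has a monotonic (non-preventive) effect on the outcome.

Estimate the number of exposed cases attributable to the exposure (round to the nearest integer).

p₁ = P(outcome | exposed) = 1552/2504 = 0.61981
p₀ = P(outcome | unexposed) = 131/1338 = 0.097907
PN = (p₁ − p₀)/p₁ = (0.61981 − 0.097907) / 0.61981 ≈ 0.84204.
Attributable cases ≈ PN × (exposed cases) = 0.84204 × 1552 ≈ 1306.84.

about 1307 cases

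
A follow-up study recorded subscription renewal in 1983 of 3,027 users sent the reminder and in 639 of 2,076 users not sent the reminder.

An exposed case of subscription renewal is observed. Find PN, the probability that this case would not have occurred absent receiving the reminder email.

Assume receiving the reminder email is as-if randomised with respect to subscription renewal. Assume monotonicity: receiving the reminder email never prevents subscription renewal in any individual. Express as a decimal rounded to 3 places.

p₁ = P(outcome | exposed) = 1983/3027 = 0.6551
p₀ = P(outcome | unexposed) = 639/2076 = 0.3078
Under exogeneity and monotonicity, PN = (p₁ − p₀) / p₁.
PN = (0.6551 − 0.3078) / 0.6551 = 0.3473 / 0.6551 ≈ 0.5301

PN ≈ 0.530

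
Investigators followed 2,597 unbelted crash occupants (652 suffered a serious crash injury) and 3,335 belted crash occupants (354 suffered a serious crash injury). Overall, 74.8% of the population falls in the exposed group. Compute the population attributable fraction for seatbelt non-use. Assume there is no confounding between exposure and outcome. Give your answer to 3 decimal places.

PAF ≈ 0.505

p₁ = P(outcome | exposed) = 652/2597 = 0.25106
p₀ = P(outcome | unexposed) = 354/3335 = 0.10615
Overall risk P(Y=1) = π·p₁ + (1−π)·p₀ = 0.748×0.25106 + 0.252×0.10615 = 0.21454.
Under exogeneity, PAF = [P(Y=1) − p₀] / P(Y=1).
PAF = (0.21454 − 0.10615) / 0.21454 ≈ 0.5052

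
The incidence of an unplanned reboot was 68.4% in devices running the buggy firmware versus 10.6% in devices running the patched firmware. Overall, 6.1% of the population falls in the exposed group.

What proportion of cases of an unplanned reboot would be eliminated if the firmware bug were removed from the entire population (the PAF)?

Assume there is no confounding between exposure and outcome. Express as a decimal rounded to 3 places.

PAF ≈ 0.250

p₁ = 0.684, p₀ = 0.106.
Overall risk P(Y=1) = π·p₁ + (1−π)·p₀ = 0.061×0.684 + 0.939×0.106 = 0.14126.
Under exogeneity, PAF = [P(Y=1) − p₀] / P(Y=1).
PAF = (0.14126 − 0.106) / 0.14126 ≈ 0.2496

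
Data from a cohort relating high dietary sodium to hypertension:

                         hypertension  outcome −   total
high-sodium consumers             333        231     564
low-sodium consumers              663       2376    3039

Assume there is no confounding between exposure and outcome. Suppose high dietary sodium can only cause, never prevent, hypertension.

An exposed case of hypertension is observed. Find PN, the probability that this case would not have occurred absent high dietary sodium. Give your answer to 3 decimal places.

PN ≈ 0.630

p₁ = P(outcome | exposed) = 333/564 = 0.59043
p₀ = P(outcome | unexposed) = 663/3039 = 0.21816
Under exogeneity and monotonicity, PN = (p₁ − p₀)/p₁.
PN = (0.59043 − 0.21816) / 0.59043 ≈ 0.6305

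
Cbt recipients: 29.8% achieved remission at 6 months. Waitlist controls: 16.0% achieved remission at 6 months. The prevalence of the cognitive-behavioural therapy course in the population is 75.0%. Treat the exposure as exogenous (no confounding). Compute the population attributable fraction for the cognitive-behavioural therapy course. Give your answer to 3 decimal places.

PAF ≈ 0.393

p₁ = 0.298, p₀ = 0.16.
Overall risk P(Y=1) = π·p₁ + (1−π)·p₀ = 0.75×0.298 + 0.25×0.16 = 0.2635.
Under exogeneity, PAF = [P(Y=1) − p₀] / P(Y=1).
PAF = (0.2635 − 0.16) / 0.2635 ≈ 0.3928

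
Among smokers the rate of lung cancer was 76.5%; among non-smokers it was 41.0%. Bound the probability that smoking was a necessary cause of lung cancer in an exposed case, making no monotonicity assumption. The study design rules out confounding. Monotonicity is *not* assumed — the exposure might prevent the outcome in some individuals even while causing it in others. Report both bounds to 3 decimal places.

0.464 ≤ PN ≤ 0.771

p₁ = 0.765, p₀ = 0.41.
Under exogeneity alone the bounds on PN are max{0,(p₁−p₀)/p₁} ≤ PN ≤ min{1,(1−p₀)/p₁}.
  lower = (p₁ − p₀)/p₁ = 0.355 / 0.765 ≈ 0.4641
  upper = min{1, (1 − p₀)/p₁} = 0.59 / 0.765 ≈ 0.7712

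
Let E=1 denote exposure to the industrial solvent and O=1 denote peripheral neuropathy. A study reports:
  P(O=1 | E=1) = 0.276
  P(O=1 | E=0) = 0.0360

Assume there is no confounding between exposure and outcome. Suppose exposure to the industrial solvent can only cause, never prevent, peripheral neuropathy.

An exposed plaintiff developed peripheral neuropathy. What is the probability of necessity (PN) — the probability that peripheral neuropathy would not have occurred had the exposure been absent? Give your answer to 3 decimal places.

Let p₁ = 0.276, p₀ = 0.036.
Under exogeneity and monotonicity, PN = (p₁ − p₀) / p₁.
PN = (0.276 − 0.036) / 0.276 = 0.24 / 0.276 ≈ 0.8696

PN ≈ 0.870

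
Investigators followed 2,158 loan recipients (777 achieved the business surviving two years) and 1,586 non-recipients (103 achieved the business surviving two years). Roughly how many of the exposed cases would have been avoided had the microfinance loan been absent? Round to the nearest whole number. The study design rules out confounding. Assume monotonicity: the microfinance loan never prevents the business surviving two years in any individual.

about 637 cases

p₁ = P(outcome | exposed) = 777/2158 = 0.36006
p₀ = P(outcome | unexposed) = 103/1586 = 0.064943
PN = (p₁ − p₀)/p₁ = (0.36006 − 0.064943) / 0.36006 ≈ 0.81963.
Attributable cases ≈ PN × (exposed cases) = 0.81963 × 777 ≈ 636.85.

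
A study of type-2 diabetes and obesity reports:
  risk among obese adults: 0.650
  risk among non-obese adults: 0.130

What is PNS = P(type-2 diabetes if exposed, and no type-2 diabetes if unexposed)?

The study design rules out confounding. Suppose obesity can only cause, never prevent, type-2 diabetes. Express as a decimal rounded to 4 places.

Let p₁ = 0.65, p₀ = 0.13.
Under exogeneity and monotonicity, PNS = p₁ − p₀.
PNS = 0.65 − 0.13 = 0.52

PNS ≈ 0.5200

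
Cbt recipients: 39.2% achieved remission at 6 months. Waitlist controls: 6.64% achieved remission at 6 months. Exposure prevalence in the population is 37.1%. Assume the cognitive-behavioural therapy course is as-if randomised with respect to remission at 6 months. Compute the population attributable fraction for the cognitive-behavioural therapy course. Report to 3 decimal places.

PAF ≈ 0.645

p₁ = 0.392, p₀ = 0.0664.
Overall risk P(Y=1) = π·p₁ + (1−π)·p₀ = 0.371×0.392 + 0.629×0.0664 = 0.1872.
Under exogeneity, PAF = [P(Y=1) − p₀] / P(Y=1).
PAF = (0.1872 − 0.0664) / 0.1872 ≈ 0.6453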